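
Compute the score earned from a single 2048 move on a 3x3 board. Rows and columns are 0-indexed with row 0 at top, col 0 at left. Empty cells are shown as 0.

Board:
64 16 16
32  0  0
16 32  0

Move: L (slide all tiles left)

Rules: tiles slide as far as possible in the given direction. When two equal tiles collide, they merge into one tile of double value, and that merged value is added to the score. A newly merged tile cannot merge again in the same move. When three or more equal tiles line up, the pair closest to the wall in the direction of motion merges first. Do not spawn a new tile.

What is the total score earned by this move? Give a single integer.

Slide left:
row 0: [64, 16, 16] -> [64, 32, 0]  score +32 (running 32)
row 1: [32, 0, 0] -> [32, 0, 0]  score +0 (running 32)
row 2: [16, 32, 0] -> [16, 32, 0]  score +0 (running 32)
Board after move:
64 32  0
32  0  0
16 32  0

Answer: 32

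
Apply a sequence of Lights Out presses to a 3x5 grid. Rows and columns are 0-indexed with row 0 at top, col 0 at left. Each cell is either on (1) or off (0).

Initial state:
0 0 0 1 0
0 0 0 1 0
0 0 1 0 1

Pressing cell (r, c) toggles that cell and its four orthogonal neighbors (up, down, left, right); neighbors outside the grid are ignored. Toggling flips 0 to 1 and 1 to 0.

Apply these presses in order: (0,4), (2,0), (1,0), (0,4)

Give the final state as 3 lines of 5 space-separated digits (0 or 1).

Answer: 1 0 0 1 0
0 1 0 1 0
0 1 1 0 1

Derivation:
After press 1 at (0,4):
0 0 0 0 1
0 0 0 1 1
0 0 1 0 1

After press 2 at (2,0):
0 0 0 0 1
1 0 0 1 1
1 1 1 0 1

After press 3 at (1,0):
1 0 0 0 1
0 1 0 1 1
0 1 1 0 1

After press 4 at (0,4):
1 0 0 1 0
0 1 0 1 0
0 1 1 0 1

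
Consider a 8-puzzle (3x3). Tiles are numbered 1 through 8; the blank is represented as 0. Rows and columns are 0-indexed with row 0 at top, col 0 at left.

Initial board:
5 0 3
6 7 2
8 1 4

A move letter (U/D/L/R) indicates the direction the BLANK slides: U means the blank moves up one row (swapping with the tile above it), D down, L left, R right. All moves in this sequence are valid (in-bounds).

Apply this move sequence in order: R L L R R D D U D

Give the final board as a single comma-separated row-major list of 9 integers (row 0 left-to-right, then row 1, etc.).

After move 1 (R):
5 3 0
6 7 2
8 1 4

After move 2 (L):
5 0 3
6 7 2
8 1 4

After move 3 (L):
0 5 3
6 7 2
8 1 4

After move 4 (R):
5 0 3
6 7 2
8 1 4

After move 5 (R):
5 3 0
6 7 2
8 1 4

After move 6 (D):
5 3 2
6 7 0
8 1 4

After move 7 (D):
5 3 2
6 7 4
8 1 0

After move 8 (U):
5 3 2
6 7 0
8 1 4

After move 9 (D):
5 3 2
6 7 4
8 1 0

Answer: 5, 3, 2, 6, 7, 4, 8, 1, 0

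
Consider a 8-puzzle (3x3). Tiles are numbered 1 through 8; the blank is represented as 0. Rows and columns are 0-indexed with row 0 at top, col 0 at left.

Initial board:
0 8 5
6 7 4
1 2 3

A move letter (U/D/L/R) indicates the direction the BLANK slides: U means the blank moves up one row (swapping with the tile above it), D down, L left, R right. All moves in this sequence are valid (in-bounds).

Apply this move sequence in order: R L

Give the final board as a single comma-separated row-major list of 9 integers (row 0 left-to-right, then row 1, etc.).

After move 1 (R):
8 0 5
6 7 4
1 2 3

After move 2 (L):
0 8 5
6 7 4
1 2 3

Answer: 0, 8, 5, 6, 7, 4, 1, 2, 3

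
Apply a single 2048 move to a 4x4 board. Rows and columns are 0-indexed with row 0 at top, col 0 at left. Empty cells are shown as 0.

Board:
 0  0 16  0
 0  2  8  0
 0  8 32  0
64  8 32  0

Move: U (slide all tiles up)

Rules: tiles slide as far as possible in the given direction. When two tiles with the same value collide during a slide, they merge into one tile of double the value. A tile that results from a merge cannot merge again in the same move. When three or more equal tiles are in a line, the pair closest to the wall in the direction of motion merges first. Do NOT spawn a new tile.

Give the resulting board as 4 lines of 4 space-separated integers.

Answer: 64  2 16  0
 0 16  8  0
 0  0 64  0
 0  0  0  0

Derivation:
Slide up:
col 0: [0, 0, 0, 64] -> [64, 0, 0, 0]
col 1: [0, 2, 8, 8] -> [2, 16, 0, 0]
col 2: [16, 8, 32, 32] -> [16, 8, 64, 0]
col 3: [0, 0, 0, 0] -> [0, 0, 0, 0]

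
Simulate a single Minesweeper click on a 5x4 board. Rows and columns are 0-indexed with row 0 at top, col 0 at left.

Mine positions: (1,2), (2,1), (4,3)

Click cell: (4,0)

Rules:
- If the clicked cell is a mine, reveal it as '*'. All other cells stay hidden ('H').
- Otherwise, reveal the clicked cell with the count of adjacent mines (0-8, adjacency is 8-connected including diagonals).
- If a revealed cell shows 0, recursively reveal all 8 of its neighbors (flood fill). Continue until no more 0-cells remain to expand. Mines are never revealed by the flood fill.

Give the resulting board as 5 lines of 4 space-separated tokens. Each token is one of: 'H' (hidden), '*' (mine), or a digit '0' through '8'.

H H H H
H H H H
H H H H
1 1 2 H
0 0 1 H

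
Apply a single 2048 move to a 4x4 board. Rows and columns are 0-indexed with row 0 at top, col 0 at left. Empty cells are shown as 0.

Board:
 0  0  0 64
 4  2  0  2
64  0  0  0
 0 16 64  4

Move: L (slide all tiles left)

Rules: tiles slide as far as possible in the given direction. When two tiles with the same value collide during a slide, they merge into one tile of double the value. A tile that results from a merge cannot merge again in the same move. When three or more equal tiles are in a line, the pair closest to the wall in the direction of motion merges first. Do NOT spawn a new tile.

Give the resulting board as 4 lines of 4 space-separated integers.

Answer: 64  0  0  0
 4  4  0  0
64  0  0  0
16 64  4  0

Derivation:
Slide left:
row 0: [0, 0, 0, 64] -> [64, 0, 0, 0]
row 1: [4, 2, 0, 2] -> [4, 4, 0, 0]
row 2: [64, 0, 0, 0] -> [64, 0, 0, 0]
row 3: [0, 16, 64, 4] -> [16, 64, 4, 0]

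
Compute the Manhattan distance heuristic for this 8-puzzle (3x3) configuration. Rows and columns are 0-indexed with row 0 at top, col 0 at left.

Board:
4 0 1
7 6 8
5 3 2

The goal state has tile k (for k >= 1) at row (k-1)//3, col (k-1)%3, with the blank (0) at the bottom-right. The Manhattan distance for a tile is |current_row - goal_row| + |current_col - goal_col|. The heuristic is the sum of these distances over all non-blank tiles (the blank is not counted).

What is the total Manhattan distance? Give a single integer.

Answer: 15

Derivation:
Tile 4: (0,0)->(1,0) = 1
Tile 1: (0,2)->(0,0) = 2
Tile 7: (1,0)->(2,0) = 1
Tile 6: (1,1)->(1,2) = 1
Tile 8: (1,2)->(2,1) = 2
Tile 5: (2,0)->(1,1) = 2
Tile 3: (2,1)->(0,2) = 3
Tile 2: (2,2)->(0,1) = 3
Sum: 1 + 2 + 1 + 1 + 2 + 2 + 3 + 3 = 15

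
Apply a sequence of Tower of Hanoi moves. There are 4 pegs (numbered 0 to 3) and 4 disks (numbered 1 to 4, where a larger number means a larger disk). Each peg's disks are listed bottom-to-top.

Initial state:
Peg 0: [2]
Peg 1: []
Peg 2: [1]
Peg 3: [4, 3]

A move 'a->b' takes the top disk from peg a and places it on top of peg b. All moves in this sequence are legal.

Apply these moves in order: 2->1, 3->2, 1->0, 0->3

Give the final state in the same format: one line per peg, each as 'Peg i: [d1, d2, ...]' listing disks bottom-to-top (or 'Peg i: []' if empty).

Answer: Peg 0: [2]
Peg 1: []
Peg 2: [3]
Peg 3: [4, 1]

Derivation:
After move 1 (2->1):
Peg 0: [2]
Peg 1: [1]
Peg 2: []
Peg 3: [4, 3]

After move 2 (3->2):
Peg 0: [2]
Peg 1: [1]
Peg 2: [3]
Peg 3: [4]

After move 3 (1->0):
Peg 0: [2, 1]
Peg 1: []
Peg 2: [3]
Peg 3: [4]

After move 4 (0->3):
Peg 0: [2]
Peg 1: []
Peg 2: [3]
Peg 3: [4, 1]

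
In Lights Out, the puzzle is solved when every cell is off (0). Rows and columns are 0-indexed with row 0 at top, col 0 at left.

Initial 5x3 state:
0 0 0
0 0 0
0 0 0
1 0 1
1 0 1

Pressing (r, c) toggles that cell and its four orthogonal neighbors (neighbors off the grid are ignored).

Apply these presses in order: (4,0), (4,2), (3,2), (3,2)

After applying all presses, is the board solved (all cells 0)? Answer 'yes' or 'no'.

Answer: yes

Derivation:
After press 1 at (4,0):
0 0 0
0 0 0
0 0 0
0 0 1
0 1 1

After press 2 at (4,2):
0 0 0
0 0 0
0 0 0
0 0 0
0 0 0

After press 3 at (3,2):
0 0 0
0 0 0
0 0 1
0 1 1
0 0 1

After press 4 at (3,2):
0 0 0
0 0 0
0 0 0
0 0 0
0 0 0

Lights still on: 0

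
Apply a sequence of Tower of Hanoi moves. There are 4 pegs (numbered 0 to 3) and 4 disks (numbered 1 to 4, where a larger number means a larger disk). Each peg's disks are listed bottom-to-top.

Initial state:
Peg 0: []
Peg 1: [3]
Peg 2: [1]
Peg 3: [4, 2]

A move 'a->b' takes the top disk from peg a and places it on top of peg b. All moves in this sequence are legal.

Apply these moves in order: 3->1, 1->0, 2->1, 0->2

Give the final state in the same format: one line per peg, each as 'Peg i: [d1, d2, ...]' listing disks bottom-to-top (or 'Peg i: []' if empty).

After move 1 (3->1):
Peg 0: []
Peg 1: [3, 2]
Peg 2: [1]
Peg 3: [4]

After move 2 (1->0):
Peg 0: [2]
Peg 1: [3]
Peg 2: [1]
Peg 3: [4]

After move 3 (2->1):
Peg 0: [2]
Peg 1: [3, 1]
Peg 2: []
Peg 3: [4]

After move 4 (0->2):
Peg 0: []
Peg 1: [3, 1]
Peg 2: [2]
Peg 3: [4]

Answer: Peg 0: []
Peg 1: [3, 1]
Peg 2: [2]
Peg 3: [4]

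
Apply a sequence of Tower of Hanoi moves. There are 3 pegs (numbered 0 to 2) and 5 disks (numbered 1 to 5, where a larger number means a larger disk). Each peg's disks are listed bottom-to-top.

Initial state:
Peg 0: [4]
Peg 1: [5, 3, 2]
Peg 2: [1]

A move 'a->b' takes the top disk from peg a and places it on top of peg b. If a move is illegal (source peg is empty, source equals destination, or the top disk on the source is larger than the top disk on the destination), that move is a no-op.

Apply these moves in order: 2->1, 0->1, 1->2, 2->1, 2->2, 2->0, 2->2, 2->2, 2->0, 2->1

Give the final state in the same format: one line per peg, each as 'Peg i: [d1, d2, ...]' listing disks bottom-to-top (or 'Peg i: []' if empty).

Answer: Peg 0: [4]
Peg 1: [5, 3, 2, 1]
Peg 2: []

Derivation:
After move 1 (2->1):
Peg 0: [4]
Peg 1: [5, 3, 2, 1]
Peg 2: []

After move 2 (0->1):
Peg 0: [4]
Peg 1: [5, 3, 2, 1]
Peg 2: []

After move 3 (1->2):
Peg 0: [4]
Peg 1: [5, 3, 2]
Peg 2: [1]

After move 4 (2->1):
Peg 0: [4]
Peg 1: [5, 3, 2, 1]
Peg 2: []

After move 5 (2->2):
Peg 0: [4]
Peg 1: [5, 3, 2, 1]
Peg 2: []

After move 6 (2->0):
Peg 0: [4]
Peg 1: [5, 3, 2, 1]
Peg 2: []

After move 7 (2->2):
Peg 0: [4]
Peg 1: [5, 3, 2, 1]
Peg 2: []

After move 8 (2->2):
Peg 0: [4]
Peg 1: [5, 3, 2, 1]
Peg 2: []

After move 9 (2->0):
Peg 0: [4]
Peg 1: [5, 3, 2, 1]
Peg 2: []

After move 10 (2->1):
Peg 0: [4]
Peg 1: [5, 3, 2, 1]
Peg 2: []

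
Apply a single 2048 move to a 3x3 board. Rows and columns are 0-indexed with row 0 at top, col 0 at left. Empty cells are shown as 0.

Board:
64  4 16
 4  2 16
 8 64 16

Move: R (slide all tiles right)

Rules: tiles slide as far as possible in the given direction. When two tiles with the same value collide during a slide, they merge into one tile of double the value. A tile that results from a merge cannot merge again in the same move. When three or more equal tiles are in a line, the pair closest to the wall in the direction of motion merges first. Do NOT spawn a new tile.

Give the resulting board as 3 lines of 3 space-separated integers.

Answer: 64  4 16
 4  2 16
 8 64 16

Derivation:
Slide right:
row 0: [64, 4, 16] -> [64, 4, 16]
row 1: [4, 2, 16] -> [4, 2, 16]
row 2: [8, 64, 16] -> [8, 64, 16]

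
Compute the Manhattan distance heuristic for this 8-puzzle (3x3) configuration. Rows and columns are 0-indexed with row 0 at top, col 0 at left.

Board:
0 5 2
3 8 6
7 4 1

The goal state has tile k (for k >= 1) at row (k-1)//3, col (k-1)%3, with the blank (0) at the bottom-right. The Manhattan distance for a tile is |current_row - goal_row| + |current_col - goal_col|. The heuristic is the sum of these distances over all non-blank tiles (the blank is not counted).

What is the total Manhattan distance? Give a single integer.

Answer: 12

Derivation:
Tile 5: (0,1)->(1,1) = 1
Tile 2: (0,2)->(0,1) = 1
Tile 3: (1,0)->(0,2) = 3
Tile 8: (1,1)->(2,1) = 1
Tile 6: (1,2)->(1,2) = 0
Tile 7: (2,0)->(2,0) = 0
Tile 4: (2,1)->(1,0) = 2
Tile 1: (2,2)->(0,0) = 4
Sum: 1 + 1 + 3 + 1 + 0 + 0 + 2 + 4 = 12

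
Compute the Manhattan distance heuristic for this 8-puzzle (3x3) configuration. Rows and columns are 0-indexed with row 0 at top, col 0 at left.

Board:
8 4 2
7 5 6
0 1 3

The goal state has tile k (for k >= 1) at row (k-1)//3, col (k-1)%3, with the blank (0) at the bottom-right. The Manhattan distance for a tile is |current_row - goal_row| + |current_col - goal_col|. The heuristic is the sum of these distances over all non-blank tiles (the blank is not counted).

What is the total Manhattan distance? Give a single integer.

Tile 8: at (0,0), goal (2,1), distance |0-2|+|0-1| = 3
Tile 4: at (0,1), goal (1,0), distance |0-1|+|1-0| = 2
Tile 2: at (0,2), goal (0,1), distance |0-0|+|2-1| = 1
Tile 7: at (1,0), goal (2,0), distance |1-2|+|0-0| = 1
Tile 5: at (1,1), goal (1,1), distance |1-1|+|1-1| = 0
Tile 6: at (1,2), goal (1,2), distance |1-1|+|2-2| = 0
Tile 1: at (2,1), goal (0,0), distance |2-0|+|1-0| = 3
Tile 3: at (2,2), goal (0,2), distance |2-0|+|2-2| = 2
Sum: 3 + 2 + 1 + 1 + 0 + 0 + 3 + 2 = 12

Answer: 12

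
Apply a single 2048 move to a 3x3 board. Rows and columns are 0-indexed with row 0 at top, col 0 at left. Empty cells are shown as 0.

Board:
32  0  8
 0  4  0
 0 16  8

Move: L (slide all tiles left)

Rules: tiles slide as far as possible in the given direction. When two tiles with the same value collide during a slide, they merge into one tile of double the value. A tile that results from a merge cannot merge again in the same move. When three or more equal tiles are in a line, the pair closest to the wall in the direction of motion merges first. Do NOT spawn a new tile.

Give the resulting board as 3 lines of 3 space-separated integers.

Slide left:
row 0: [32, 0, 8] -> [32, 8, 0]
row 1: [0, 4, 0] -> [4, 0, 0]
row 2: [0, 16, 8] -> [16, 8, 0]

Answer: 32  8  0
 4  0  0
16  8  0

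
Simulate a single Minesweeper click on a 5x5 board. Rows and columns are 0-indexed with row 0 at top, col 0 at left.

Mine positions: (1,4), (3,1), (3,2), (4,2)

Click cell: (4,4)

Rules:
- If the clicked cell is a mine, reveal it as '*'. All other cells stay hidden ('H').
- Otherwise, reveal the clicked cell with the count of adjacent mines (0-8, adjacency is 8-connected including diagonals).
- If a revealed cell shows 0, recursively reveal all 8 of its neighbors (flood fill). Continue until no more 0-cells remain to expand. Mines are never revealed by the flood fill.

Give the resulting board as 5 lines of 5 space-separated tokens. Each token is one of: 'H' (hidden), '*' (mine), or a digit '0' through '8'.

H H H H H
H H H H H
H H H 2 1
H H H 2 0
H H H 2 0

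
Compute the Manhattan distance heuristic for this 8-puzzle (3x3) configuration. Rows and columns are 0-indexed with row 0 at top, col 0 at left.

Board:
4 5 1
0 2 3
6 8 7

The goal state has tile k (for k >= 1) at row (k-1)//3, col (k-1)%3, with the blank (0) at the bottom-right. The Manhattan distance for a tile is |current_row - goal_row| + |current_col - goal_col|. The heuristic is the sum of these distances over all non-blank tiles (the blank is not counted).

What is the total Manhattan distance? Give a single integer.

Answer: 11

Derivation:
Tile 4: at (0,0), goal (1,0), distance |0-1|+|0-0| = 1
Tile 5: at (0,1), goal (1,1), distance |0-1|+|1-1| = 1
Tile 1: at (0,2), goal (0,0), distance |0-0|+|2-0| = 2
Tile 2: at (1,1), goal (0,1), distance |1-0|+|1-1| = 1
Tile 3: at (1,2), goal (0,2), distance |1-0|+|2-2| = 1
Tile 6: at (2,0), goal (1,2), distance |2-1|+|0-2| = 3
Tile 8: at (2,1), goal (2,1), distance |2-2|+|1-1| = 0
Tile 7: at (2,2), goal (2,0), distance |2-2|+|2-0| = 2
Sum: 1 + 1 + 2 + 1 + 1 + 3 + 0 + 2 = 11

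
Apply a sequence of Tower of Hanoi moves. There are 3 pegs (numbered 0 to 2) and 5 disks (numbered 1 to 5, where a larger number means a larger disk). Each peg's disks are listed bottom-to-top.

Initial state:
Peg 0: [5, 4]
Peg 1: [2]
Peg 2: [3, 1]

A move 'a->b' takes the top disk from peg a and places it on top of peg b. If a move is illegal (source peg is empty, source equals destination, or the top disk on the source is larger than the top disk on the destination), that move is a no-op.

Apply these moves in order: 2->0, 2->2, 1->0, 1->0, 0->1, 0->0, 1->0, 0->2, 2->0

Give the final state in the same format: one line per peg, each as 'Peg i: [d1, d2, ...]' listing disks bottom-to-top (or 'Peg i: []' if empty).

Answer: Peg 0: [5, 4, 1]
Peg 1: [2]
Peg 2: [3]

Derivation:
After move 1 (2->0):
Peg 0: [5, 4, 1]
Peg 1: [2]
Peg 2: [3]

After move 2 (2->2):
Peg 0: [5, 4, 1]
Peg 1: [2]
Peg 2: [3]

After move 3 (1->0):
Peg 0: [5, 4, 1]
Peg 1: [2]
Peg 2: [3]

After move 4 (1->0):
Peg 0: [5, 4, 1]
Peg 1: [2]
Peg 2: [3]

After move 5 (0->1):
Peg 0: [5, 4]
Peg 1: [2, 1]
Peg 2: [3]

After move 6 (0->0):
Peg 0: [5, 4]
Peg 1: [2, 1]
Peg 2: [3]

After move 7 (1->0):
Peg 0: [5, 4, 1]
Peg 1: [2]
Peg 2: [3]

After move 8 (0->2):
Peg 0: [5, 4]
Peg 1: [2]
Peg 2: [3, 1]

After move 9 (2->0):
Peg 0: [5, 4, 1]
Peg 1: [2]
Peg 2: [3]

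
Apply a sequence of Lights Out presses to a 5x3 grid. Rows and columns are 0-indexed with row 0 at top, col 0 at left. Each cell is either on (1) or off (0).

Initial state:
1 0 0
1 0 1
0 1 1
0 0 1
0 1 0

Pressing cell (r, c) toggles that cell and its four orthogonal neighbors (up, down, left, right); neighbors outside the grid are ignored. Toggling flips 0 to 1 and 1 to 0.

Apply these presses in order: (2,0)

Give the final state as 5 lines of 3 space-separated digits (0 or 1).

After press 1 at (2,0):
1 0 0
0 0 1
1 0 1
1 0 1
0 1 0

Answer: 1 0 0
0 0 1
1 0 1
1 0 1
0 1 0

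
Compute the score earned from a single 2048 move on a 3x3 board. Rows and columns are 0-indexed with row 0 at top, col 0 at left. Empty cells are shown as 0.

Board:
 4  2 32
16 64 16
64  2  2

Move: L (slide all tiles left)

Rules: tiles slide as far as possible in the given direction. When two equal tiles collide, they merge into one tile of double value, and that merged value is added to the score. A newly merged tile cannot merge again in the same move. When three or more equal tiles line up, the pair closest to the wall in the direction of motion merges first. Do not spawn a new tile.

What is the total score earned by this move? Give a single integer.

Answer: 4

Derivation:
Slide left:
row 0: [4, 2, 32] -> [4, 2, 32]  score +0 (running 0)
row 1: [16, 64, 16] -> [16, 64, 16]  score +0 (running 0)
row 2: [64, 2, 2] -> [64, 4, 0]  score +4 (running 4)
Board after move:
 4  2 32
16 64 16
64  4  0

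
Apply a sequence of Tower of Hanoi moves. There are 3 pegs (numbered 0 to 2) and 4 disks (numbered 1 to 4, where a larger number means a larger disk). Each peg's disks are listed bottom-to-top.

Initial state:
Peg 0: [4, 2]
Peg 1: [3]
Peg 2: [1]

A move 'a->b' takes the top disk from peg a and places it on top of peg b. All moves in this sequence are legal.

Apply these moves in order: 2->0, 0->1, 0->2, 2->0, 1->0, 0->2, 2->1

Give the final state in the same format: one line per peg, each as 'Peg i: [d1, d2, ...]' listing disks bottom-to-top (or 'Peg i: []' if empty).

Answer: Peg 0: [4, 2]
Peg 1: [3, 1]
Peg 2: []

Derivation:
After move 1 (2->0):
Peg 0: [4, 2, 1]
Peg 1: [3]
Peg 2: []

After move 2 (0->1):
Peg 0: [4, 2]
Peg 1: [3, 1]
Peg 2: []

After move 3 (0->2):
Peg 0: [4]
Peg 1: [3, 1]
Peg 2: [2]

After move 4 (2->0):
Peg 0: [4, 2]
Peg 1: [3, 1]
Peg 2: []

After move 5 (1->0):
Peg 0: [4, 2, 1]
Peg 1: [3]
Peg 2: []

After move 6 (0->2):
Peg 0: [4, 2]
Peg 1: [3]
Peg 2: [1]

After move 7 (2->1):
Peg 0: [4, 2]
Peg 1: [3, 1]
Peg 2: []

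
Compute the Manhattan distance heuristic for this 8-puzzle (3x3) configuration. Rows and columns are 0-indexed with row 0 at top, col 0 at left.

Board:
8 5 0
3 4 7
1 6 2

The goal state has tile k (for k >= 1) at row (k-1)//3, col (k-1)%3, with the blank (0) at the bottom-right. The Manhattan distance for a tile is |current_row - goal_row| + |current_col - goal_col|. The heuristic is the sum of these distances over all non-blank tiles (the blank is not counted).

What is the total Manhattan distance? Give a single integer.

Answer: 18

Derivation:
Tile 8: (0,0)->(2,1) = 3
Tile 5: (0,1)->(1,1) = 1
Tile 3: (1,0)->(0,2) = 3
Tile 4: (1,1)->(1,0) = 1
Tile 7: (1,2)->(2,0) = 3
Tile 1: (2,0)->(0,0) = 2
Tile 6: (2,1)->(1,2) = 2
Tile 2: (2,2)->(0,1) = 3
Sum: 3 + 1 + 3 + 1 + 3 + 2 + 2 + 3 = 18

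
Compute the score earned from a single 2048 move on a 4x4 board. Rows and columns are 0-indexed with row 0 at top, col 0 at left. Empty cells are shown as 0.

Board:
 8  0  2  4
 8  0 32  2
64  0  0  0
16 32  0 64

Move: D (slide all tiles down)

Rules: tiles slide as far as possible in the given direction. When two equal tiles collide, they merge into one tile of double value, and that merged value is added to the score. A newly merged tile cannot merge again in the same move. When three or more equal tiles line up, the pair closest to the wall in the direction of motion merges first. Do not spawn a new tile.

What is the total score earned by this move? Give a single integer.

Answer: 16

Derivation:
Slide down:
col 0: [8, 8, 64, 16] -> [0, 16, 64, 16]  score +16 (running 16)
col 1: [0, 0, 0, 32] -> [0, 0, 0, 32]  score +0 (running 16)
col 2: [2, 32, 0, 0] -> [0, 0, 2, 32]  score +0 (running 16)
col 3: [4, 2, 0, 64] -> [0, 4, 2, 64]  score +0 (running 16)
Board after move:
 0  0  0  0
16  0  0  4
64  0  2  2
16 32 32 64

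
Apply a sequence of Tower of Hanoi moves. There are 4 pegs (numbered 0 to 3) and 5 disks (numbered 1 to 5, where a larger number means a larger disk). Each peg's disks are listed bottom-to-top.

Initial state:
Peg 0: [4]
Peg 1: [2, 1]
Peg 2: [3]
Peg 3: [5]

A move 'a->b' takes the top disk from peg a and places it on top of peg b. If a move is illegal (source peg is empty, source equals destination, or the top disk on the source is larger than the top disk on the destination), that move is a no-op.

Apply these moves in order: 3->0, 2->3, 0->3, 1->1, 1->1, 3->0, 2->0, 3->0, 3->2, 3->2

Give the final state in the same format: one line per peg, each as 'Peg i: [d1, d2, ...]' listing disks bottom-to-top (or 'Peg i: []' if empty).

Answer: Peg 0: [4, 3]
Peg 1: [2, 1]
Peg 2: [5]
Peg 3: []

Derivation:
After move 1 (3->0):
Peg 0: [4]
Peg 1: [2, 1]
Peg 2: [3]
Peg 3: [5]

After move 2 (2->3):
Peg 0: [4]
Peg 1: [2, 1]
Peg 2: []
Peg 3: [5, 3]

After move 3 (0->3):
Peg 0: [4]
Peg 1: [2, 1]
Peg 2: []
Peg 3: [5, 3]

After move 4 (1->1):
Peg 0: [4]
Peg 1: [2, 1]
Peg 2: []
Peg 3: [5, 3]

After move 5 (1->1):
Peg 0: [4]
Peg 1: [2, 1]
Peg 2: []
Peg 3: [5, 3]

After move 6 (3->0):
Peg 0: [4, 3]
Peg 1: [2, 1]
Peg 2: []
Peg 3: [5]

After move 7 (2->0):
Peg 0: [4, 3]
Peg 1: [2, 1]
Peg 2: []
Peg 3: [5]

After move 8 (3->0):
Peg 0: [4, 3]
Peg 1: [2, 1]
Peg 2: []
Peg 3: [5]

After move 9 (3->2):
Peg 0: [4, 3]
Peg 1: [2, 1]
Peg 2: [5]
Peg 3: []

After move 10 (3->2):
Peg 0: [4, 3]
Peg 1: [2, 1]
Peg 2: [5]
Peg 3: []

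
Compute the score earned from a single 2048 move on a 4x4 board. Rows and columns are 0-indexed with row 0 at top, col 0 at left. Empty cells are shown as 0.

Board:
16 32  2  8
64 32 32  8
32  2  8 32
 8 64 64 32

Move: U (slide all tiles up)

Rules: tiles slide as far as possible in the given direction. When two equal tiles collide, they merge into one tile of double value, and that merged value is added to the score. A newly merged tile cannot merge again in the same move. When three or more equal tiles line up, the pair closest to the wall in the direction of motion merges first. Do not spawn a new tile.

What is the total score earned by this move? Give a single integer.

Answer: 144

Derivation:
Slide up:
col 0: [16, 64, 32, 8] -> [16, 64, 32, 8]  score +0 (running 0)
col 1: [32, 32, 2, 64] -> [64, 2, 64, 0]  score +64 (running 64)
col 2: [2, 32, 8, 64] -> [2, 32, 8, 64]  score +0 (running 64)
col 3: [8, 8, 32, 32] -> [16, 64, 0, 0]  score +80 (running 144)
Board after move:
16 64  2 16
64  2 32 64
32 64  8  0
 8  0 64  0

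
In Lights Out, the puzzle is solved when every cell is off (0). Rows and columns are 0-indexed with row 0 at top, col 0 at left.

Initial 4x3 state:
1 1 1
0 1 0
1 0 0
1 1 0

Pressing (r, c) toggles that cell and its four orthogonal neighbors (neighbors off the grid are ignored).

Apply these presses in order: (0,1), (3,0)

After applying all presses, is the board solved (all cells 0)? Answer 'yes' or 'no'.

Answer: yes

Derivation:
After press 1 at (0,1):
0 0 0
0 0 0
1 0 0
1 1 0

After press 2 at (3,0):
0 0 0
0 0 0
0 0 0
0 0 0

Lights still on: 0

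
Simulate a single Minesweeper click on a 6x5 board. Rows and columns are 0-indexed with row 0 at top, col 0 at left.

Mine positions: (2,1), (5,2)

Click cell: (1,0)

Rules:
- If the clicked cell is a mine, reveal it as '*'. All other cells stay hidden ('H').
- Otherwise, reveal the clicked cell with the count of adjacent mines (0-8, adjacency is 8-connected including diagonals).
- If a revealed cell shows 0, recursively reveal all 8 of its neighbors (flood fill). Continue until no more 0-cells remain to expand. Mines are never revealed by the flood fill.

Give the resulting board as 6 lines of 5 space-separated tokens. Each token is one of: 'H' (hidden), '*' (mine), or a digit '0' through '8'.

H H H H H
1 H H H H
H H H H H
H H H H H
H H H H H
H H H H H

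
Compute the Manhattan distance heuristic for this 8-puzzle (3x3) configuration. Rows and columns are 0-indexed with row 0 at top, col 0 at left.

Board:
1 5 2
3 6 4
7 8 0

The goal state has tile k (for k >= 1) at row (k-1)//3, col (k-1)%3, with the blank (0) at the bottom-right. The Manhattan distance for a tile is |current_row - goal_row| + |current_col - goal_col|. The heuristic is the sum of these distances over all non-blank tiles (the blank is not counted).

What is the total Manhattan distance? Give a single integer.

Tile 1: (0,0)->(0,0) = 0
Tile 5: (0,1)->(1,1) = 1
Tile 2: (0,2)->(0,1) = 1
Tile 3: (1,0)->(0,2) = 3
Tile 6: (1,1)->(1,2) = 1
Tile 4: (1,2)->(1,0) = 2
Tile 7: (2,0)->(2,0) = 0
Tile 8: (2,1)->(2,1) = 0
Sum: 0 + 1 + 1 + 3 + 1 + 2 + 0 + 0 = 8

Answer: 8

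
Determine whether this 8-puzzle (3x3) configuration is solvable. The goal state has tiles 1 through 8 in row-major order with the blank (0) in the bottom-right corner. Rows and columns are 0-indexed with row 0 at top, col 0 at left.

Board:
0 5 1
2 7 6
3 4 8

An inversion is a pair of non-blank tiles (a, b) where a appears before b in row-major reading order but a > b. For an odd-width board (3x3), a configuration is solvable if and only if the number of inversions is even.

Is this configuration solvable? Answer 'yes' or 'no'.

Answer: no

Derivation:
Inversions (pairs i<j in row-major order where tile[i] > tile[j] > 0): 9
9 is odd, so the puzzle is not solvable.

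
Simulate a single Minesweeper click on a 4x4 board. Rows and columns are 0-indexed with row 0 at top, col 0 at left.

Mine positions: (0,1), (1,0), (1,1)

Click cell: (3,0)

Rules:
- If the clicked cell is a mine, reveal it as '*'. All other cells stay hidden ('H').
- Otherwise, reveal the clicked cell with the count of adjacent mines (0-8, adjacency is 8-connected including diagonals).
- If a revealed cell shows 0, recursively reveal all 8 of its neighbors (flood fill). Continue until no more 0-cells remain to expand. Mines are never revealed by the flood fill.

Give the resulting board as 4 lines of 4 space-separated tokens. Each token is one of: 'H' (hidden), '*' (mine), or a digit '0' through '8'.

H H 2 0
H H 2 0
2 2 1 0
0 0 0 0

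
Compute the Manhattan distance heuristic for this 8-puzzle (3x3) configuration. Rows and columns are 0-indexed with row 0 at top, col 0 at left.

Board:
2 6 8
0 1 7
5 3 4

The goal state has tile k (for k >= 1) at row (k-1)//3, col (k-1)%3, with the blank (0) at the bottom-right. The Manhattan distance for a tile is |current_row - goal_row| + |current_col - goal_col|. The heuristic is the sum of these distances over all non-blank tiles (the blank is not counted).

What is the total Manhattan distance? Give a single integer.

Answer: 19

Derivation:
Tile 2: at (0,0), goal (0,1), distance |0-0|+|0-1| = 1
Tile 6: at (0,1), goal (1,2), distance |0-1|+|1-2| = 2
Tile 8: at (0,2), goal (2,1), distance |0-2|+|2-1| = 3
Tile 1: at (1,1), goal (0,0), distance |1-0|+|1-0| = 2
Tile 7: at (1,2), goal (2,0), distance |1-2|+|2-0| = 3
Tile 5: at (2,0), goal (1,1), distance |2-1|+|0-1| = 2
Tile 3: at (2,1), goal (0,2), distance |2-0|+|1-2| = 3
Tile 4: at (2,2), goal (1,0), distance |2-1|+|2-0| = 3
Sum: 1 + 2 + 3 + 2 + 3 + 2 + 3 + 3 = 19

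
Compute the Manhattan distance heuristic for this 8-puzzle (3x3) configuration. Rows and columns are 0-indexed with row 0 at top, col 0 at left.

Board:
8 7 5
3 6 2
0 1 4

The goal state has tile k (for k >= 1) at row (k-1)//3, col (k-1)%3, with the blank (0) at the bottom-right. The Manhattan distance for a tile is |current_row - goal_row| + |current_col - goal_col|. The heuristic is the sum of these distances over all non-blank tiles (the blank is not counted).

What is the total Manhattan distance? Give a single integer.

Answer: 20

Derivation:
Tile 8: (0,0)->(2,1) = 3
Tile 7: (0,1)->(2,0) = 3
Tile 5: (0,2)->(1,1) = 2
Tile 3: (1,0)->(0,2) = 3
Tile 6: (1,1)->(1,2) = 1
Tile 2: (1,2)->(0,1) = 2
Tile 1: (2,1)->(0,0) = 3
Tile 4: (2,2)->(1,0) = 3
Sum: 3 + 3 + 2 + 3 + 1 + 2 + 3 + 3 = 20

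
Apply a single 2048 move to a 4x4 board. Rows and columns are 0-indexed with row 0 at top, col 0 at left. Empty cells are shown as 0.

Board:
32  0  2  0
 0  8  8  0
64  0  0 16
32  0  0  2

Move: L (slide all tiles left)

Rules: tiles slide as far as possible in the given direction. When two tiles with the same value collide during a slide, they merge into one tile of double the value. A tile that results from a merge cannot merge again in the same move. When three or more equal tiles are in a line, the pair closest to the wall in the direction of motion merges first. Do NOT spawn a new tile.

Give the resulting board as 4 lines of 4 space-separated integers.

Slide left:
row 0: [32, 0, 2, 0] -> [32, 2, 0, 0]
row 1: [0, 8, 8, 0] -> [16, 0, 0, 0]
row 2: [64, 0, 0, 16] -> [64, 16, 0, 0]
row 3: [32, 0, 0, 2] -> [32, 2, 0, 0]

Answer: 32  2  0  0
16  0  0  0
64 16  0  0
32  2  0  0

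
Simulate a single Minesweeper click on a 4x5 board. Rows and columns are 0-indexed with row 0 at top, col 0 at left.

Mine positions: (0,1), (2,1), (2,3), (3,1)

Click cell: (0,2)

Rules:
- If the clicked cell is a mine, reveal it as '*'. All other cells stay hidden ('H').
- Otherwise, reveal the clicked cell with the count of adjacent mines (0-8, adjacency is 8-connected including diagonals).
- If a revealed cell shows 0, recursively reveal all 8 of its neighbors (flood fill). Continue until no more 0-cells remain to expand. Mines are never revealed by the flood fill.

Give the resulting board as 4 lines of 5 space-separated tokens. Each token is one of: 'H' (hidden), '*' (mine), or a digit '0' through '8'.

H H 1 H H
H H H H H
H H H H H
H H H H H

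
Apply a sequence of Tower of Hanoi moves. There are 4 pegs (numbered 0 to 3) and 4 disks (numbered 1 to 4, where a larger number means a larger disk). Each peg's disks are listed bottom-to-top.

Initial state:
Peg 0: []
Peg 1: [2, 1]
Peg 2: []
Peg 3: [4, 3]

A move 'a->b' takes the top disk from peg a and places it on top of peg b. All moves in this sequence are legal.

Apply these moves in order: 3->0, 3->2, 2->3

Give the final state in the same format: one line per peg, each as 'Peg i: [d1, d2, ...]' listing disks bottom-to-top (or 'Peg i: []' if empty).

After move 1 (3->0):
Peg 0: [3]
Peg 1: [2, 1]
Peg 2: []
Peg 3: [4]

After move 2 (3->2):
Peg 0: [3]
Peg 1: [2, 1]
Peg 2: [4]
Peg 3: []

After move 3 (2->3):
Peg 0: [3]
Peg 1: [2, 1]
Peg 2: []
Peg 3: [4]

Answer: Peg 0: [3]
Peg 1: [2, 1]
Peg 2: []
Peg 3: [4]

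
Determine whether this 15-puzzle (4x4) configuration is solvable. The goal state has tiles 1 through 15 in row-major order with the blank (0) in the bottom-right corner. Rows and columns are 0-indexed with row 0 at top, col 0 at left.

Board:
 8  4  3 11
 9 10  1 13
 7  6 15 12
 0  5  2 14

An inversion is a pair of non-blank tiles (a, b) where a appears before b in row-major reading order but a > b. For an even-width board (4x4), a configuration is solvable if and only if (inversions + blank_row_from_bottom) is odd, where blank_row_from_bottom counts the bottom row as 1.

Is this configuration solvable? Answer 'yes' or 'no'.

Inversions: 46
Blank is in row 3 (0-indexed from top), which is row 1 counting from the bottom (bottom = 1).
46 + 1 = 47, which is odd, so the puzzle is solvable.

Answer: yes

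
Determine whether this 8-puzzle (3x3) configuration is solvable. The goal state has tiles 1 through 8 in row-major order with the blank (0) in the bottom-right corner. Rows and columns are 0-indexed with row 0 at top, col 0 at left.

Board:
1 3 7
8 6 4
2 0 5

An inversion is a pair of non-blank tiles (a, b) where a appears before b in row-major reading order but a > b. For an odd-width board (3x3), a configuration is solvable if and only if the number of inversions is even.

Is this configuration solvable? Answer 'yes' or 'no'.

Inversions (pairs i<j in row-major order where tile[i] > tile[j] > 0): 13
13 is odd, so the puzzle is not solvable.

Answer: no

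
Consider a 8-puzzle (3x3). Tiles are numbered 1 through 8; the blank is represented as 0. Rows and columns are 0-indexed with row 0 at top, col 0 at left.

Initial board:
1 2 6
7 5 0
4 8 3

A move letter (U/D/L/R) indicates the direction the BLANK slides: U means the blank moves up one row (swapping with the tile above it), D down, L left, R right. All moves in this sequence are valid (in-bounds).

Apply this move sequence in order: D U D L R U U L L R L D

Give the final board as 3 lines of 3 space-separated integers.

After move 1 (D):
1 2 6
7 5 3
4 8 0

After move 2 (U):
1 2 6
7 5 0
4 8 3

After move 3 (D):
1 2 6
7 5 3
4 8 0

After move 4 (L):
1 2 6
7 5 3
4 0 8

After move 5 (R):
1 2 6
7 5 3
4 8 0

After move 6 (U):
1 2 6
7 5 0
4 8 3

After move 7 (U):
1 2 0
7 5 6
4 8 3

After move 8 (L):
1 0 2
7 5 6
4 8 3

After move 9 (L):
0 1 2
7 5 6
4 8 3

After move 10 (R):
1 0 2
7 5 6
4 8 3

After move 11 (L):
0 1 2
7 5 6
4 8 3

After move 12 (D):
7 1 2
0 5 6
4 8 3

Answer: 7 1 2
0 5 6
4 8 3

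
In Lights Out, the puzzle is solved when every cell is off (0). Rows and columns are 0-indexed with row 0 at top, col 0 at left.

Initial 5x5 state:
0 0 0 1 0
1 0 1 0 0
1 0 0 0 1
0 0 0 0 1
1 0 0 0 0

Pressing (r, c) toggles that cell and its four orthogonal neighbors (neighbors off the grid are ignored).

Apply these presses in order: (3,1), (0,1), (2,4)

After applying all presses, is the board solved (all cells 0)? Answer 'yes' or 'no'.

Answer: no

Derivation:
After press 1 at (3,1):
0 0 0 1 0
1 0 1 0 0
1 1 0 0 1
1 1 1 0 1
1 1 0 0 0

After press 2 at (0,1):
1 1 1 1 0
1 1 1 0 0
1 1 0 0 1
1 1 1 0 1
1 1 0 0 0

After press 3 at (2,4):
1 1 1 1 0
1 1 1 0 1
1 1 0 1 0
1 1 1 0 0
1 1 0 0 0

Lights still on: 16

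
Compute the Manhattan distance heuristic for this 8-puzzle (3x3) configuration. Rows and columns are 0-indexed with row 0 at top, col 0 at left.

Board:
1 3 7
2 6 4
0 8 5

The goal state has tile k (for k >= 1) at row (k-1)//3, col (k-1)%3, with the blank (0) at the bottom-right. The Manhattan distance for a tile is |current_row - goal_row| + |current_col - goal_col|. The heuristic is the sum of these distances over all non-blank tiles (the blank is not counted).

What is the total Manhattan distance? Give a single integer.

Answer: 12

Derivation:
Tile 1: at (0,0), goal (0,0), distance |0-0|+|0-0| = 0
Tile 3: at (0,1), goal (0,2), distance |0-0|+|1-2| = 1
Tile 7: at (0,2), goal (2,0), distance |0-2|+|2-0| = 4
Tile 2: at (1,0), goal (0,1), distance |1-0|+|0-1| = 2
Tile 6: at (1,1), goal (1,2), distance |1-1|+|1-2| = 1
Tile 4: at (1,2), goal (1,0), distance |1-1|+|2-0| = 2
Tile 8: at (2,1), goal (2,1), distance |2-2|+|1-1| = 0
Tile 5: at (2,2), goal (1,1), distance |2-1|+|2-1| = 2
Sum: 0 + 1 + 4 + 2 + 1 + 2 + 0 + 2 = 12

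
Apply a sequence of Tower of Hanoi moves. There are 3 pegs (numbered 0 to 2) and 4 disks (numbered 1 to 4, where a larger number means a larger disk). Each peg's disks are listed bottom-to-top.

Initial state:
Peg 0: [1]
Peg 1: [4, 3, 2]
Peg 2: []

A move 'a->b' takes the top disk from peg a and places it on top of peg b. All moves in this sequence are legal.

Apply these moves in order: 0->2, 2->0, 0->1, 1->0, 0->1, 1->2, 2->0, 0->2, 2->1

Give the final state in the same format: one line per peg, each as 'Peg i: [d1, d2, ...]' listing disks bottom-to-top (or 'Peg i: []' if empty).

Answer: Peg 0: []
Peg 1: [4, 3, 2, 1]
Peg 2: []

Derivation:
After move 1 (0->2):
Peg 0: []
Peg 1: [4, 3, 2]
Peg 2: [1]

After move 2 (2->0):
Peg 0: [1]
Peg 1: [4, 3, 2]
Peg 2: []

After move 3 (0->1):
Peg 0: []
Peg 1: [4, 3, 2, 1]
Peg 2: []

After move 4 (1->0):
Peg 0: [1]
Peg 1: [4, 3, 2]
Peg 2: []

After move 5 (0->1):
Peg 0: []
Peg 1: [4, 3, 2, 1]
Peg 2: []

After move 6 (1->2):
Peg 0: []
Peg 1: [4, 3, 2]
Peg 2: [1]

After move 7 (2->0):
Peg 0: [1]
Peg 1: [4, 3, 2]
Peg 2: []

After move 8 (0->2):
Peg 0: []
Peg 1: [4, 3, 2]
Peg 2: [1]

After move 9 (2->1):
Peg 0: []
Peg 1: [4, 3, 2, 1]
Peg 2: []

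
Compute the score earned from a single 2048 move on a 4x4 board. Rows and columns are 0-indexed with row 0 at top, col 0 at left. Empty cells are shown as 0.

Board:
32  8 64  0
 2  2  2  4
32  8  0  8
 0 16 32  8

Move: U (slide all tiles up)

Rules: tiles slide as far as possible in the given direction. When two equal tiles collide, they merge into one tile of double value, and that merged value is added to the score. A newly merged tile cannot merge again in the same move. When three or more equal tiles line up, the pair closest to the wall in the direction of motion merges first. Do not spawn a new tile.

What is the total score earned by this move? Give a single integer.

Answer: 16

Derivation:
Slide up:
col 0: [32, 2, 32, 0] -> [32, 2, 32, 0]  score +0 (running 0)
col 1: [8, 2, 8, 16] -> [8, 2, 8, 16]  score +0 (running 0)
col 2: [64, 2, 0, 32] -> [64, 2, 32, 0]  score +0 (running 0)
col 3: [0, 4, 8, 8] -> [4, 16, 0, 0]  score +16 (running 16)
Board after move:
32  8 64  4
 2  2  2 16
32  8 32  0
 0 16  0  0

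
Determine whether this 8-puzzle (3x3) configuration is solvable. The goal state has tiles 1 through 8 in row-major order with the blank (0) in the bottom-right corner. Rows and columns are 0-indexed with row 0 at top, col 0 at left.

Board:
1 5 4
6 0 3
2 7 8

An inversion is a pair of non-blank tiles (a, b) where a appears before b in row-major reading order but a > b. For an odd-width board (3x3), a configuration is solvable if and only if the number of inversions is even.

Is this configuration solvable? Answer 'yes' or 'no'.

Answer: yes

Derivation:
Inversions (pairs i<j in row-major order where tile[i] > tile[j] > 0): 8
8 is even, so the puzzle is solvable.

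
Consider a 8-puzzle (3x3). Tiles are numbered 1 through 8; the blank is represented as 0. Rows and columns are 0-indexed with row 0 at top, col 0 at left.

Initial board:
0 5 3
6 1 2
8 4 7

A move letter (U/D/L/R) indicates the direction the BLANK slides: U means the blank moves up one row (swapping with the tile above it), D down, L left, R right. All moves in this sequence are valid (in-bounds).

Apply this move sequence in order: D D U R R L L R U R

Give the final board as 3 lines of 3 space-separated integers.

Answer: 6 3 0
1 5 2
8 4 7

Derivation:
After move 1 (D):
6 5 3
0 1 2
8 4 7

After move 2 (D):
6 5 3
8 1 2
0 4 7

After move 3 (U):
6 5 3
0 1 2
8 4 7

After move 4 (R):
6 5 3
1 0 2
8 4 7

After move 5 (R):
6 5 3
1 2 0
8 4 7

After move 6 (L):
6 5 3
1 0 2
8 4 7

After move 7 (L):
6 5 3
0 1 2
8 4 7

After move 8 (R):
6 5 3
1 0 2
8 4 7

After move 9 (U):
6 0 3
1 5 2
8 4 7

After move 10 (R):
6 3 0
1 5 2
8 4 7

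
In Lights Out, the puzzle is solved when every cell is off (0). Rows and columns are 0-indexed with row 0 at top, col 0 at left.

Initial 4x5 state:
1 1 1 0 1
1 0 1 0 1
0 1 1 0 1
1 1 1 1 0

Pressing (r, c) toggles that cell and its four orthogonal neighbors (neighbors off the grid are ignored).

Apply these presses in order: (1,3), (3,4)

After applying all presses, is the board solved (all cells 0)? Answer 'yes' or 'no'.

After press 1 at (1,3):
1 1 1 1 1
1 0 0 1 0
0 1 1 1 1
1 1 1 1 0

After press 2 at (3,4):
1 1 1 1 1
1 0 0 1 0
0 1 1 1 0
1 1 1 0 1

Lights still on: 14

Answer: no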